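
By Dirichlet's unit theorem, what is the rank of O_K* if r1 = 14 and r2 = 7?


By Dirichlet's unit theorem:
rank = r1 + r2 - 1
= 14 + 7 - 1
= 20

20


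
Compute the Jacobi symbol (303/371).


Compute (303/371) via quadratic reciprocity:
  reciprocity: (303/371) -> -(371/303)
  reduce: (68/303)
  pull out 2: (2/303) = +1  (since 303 mod 8 = 7)
  pull out 2: (2/303) = +1  (since 303 mod 8 = 7)
  reciprocity: (17/303) -> +(303/17)
  reduce: (14/17)
  pull out 2: (2/17) = +1  (since 17 mod 8 = 1)
  reciprocity: (7/17) -> +(17/7)
  reduce: (3/7)
  reciprocity: (3/7) -> -(7/3)
  reduce: (1/3)
  (1/3) = 1
Product of signs = 1

1


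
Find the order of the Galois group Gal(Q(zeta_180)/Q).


|Gal(Q(zeta_180)/Q)| = phi(180)
= 48

48


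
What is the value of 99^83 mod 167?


p = 167 is prime and the exponent is (p-1)/2 = 83, so by Euler's criterion 99^83 = (99/167) = +1 or -1 mod 167.
Compute by square-and-multiply:
  83 = 64 + 16 + 2 + 1 (binary 1010011)
  Repeated squaring mod 167: 99^1 = 99, 99^2 = 115, 99^4 = 32, 99^8 = 22, 99^16 = 150, 99^32 = 122, 99^64 = 21
  99^83 = 99^64 * 99^16 * 99^2 * 99^1 = 21 * 150 * 115 * 99 mod 167
    21 * 150 = 3150 = 144 mod 167
    144 * 115 = 16560 = 27 mod 167
    27 * 99 = 2673 = 1 mod 167
  99^83 = 1 mod 167
Result 1: 99 is a quadratic residue mod 167.
99^83 mod 167 = 1

1


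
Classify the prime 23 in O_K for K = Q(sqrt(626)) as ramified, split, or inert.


K = Q(sqrt(626)). Since d mod 4 = 2, disc(K) = 2504.
Check p | disc: 2504 mod 23 = 20.
p does not divide disc. Compute Legendre symbol (d/p):
5^((23-1)/2) mod 23 = -1
(d/p) = -1, so p is inert: (p) stays prime with e=1, f=2, g=1.
Therefore p is inert.

inert


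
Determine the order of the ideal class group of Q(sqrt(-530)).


K = Q(sqrt(-530)). d mod 4 = 2, so D = disc(K) = 4d = -2120
h(K) equals the number of primitive reduced positive-definite forms (a, b, c) = a*x^2 + b*x*y + c*y^2 with b^2 - 4ac = D,
where reduced means |b| <= a <= c, with b >= 0 whenever |b| = a or a = c, and primitive means gcd(a, b, c) = 1.
Reduced forces 3a^2 <= |D| = 2120, so 1 <= a <= 26; b must have the parity of D, and c = (b^2 - D)/(4a) must be an integer >= a.
Enumerate a = 1..26, b in [-a, a]:
  a=1: (1, 0, 530)  [1]
  a=2: (2, 0, 265)  [1]
  a=3: (3, -2, 177), (3, 2, 177)  [2]
  a=4: none
  a=5: (5, 0, 106)  [1]
  a=6: (6, -4, 89), (6, 4, 89)  [2]
  a=7: (7, -6, 77), (7, 6, 77)  [2]
  a=8: none
  a=9: (9, -2, 59), (9, 2, 59)  [2]
  a=10: (10, 0, 53)  [1]
  a=11: (11, -6, 49), (11, 6, 49)  [2]
  a=12: none
  a=13: (13, -8, 42), (13, 8, 42)  [2]
  a=14: (14, -8, 39), (14, 8, 39)  [2]
  a=15: (15, -10, 37), (15, 10, 37)  [2]
  a=16..17: none
  a=18: (18, -16, 33), (18, 16, 33)  [2]
  a=19..20: none
  a=21: (21, -20, 30), (21, -8, 26), (21, 8, 26), (21, 20, 30)  [4]
  a=22: (22, -16, 27), (22, 16, 27)  [2]
  a=23..26: none
Total reduced forms: 1 + 1 + 2 + 1 + 2 + 2 + 2 + 1 + 2 + 2 + 2 + 2 + 2 + 4 + 2 = 28
h = 28

28


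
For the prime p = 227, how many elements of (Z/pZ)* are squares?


For prime p, the number of non-zero quadratic residues is (p-1)/2.
= (227-1)/2
= 113

113


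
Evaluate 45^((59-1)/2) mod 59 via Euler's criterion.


p = 59 is prime and the exponent is (p-1)/2 = 29, so by Euler's criterion 45^29 = (45/59) = +1 or -1 mod 59.
Compute by square-and-multiply:
  29 = 16 + 8 + 4 + 1 (binary 11101)
  Repeated squaring mod 59: 45^1 = 45, 45^2 = 19, 45^4 = 7, 45^8 = 49, 45^16 = 41
  45^29 = 45^16 * 45^8 * 45^4 * 45^1 = 41 * 49 * 7 * 45 mod 59
    41 * 49 = 2009 = 3 mod 59
    3 * 7 = 21 = 21 mod 59
    21 * 45 = 945 = 1 mod 59
  45^29 = 1 mod 59
Result 1: 45 is a quadratic residue mod 59.
45^29 mod 59 = 1

1


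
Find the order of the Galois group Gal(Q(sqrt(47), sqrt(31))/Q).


The 2 square roots of distinct primes are multiplicatively independent over Q,
so [K:Q] = 2^2 and Gal(K/Q) is isomorphic to (Z/2Z)^2.
|Gal| = 2^2 = 4

4


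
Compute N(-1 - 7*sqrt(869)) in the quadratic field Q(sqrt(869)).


N(a + b*sqrt(d)) = a^2 - d*b^2
= (-1)^2 - (869)*(-7)^2
= 1 - 42581
= -42580

-42580


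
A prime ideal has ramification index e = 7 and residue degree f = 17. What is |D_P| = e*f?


|D_P| = e * f
= 7 * 17
= 119

119


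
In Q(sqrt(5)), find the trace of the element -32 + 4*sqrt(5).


Tr(a + b*sqrt(d)) = (a + b*sqrt(d)) + (a - b*sqrt(d)) = 2a
= 2 * (-32)
= -64

-64


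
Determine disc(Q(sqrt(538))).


For K = Q(sqrt(d)) with d squarefree: disc(K) = d if d = 1 mod 4, and disc(K) = 4d if d = 2 or 3 mod 4.
Here d = 538, and d mod 4 = 2.
d = 2 mod 4, not 1 (O_K = Z[sqrt(d)]), so disc(K) = 4d = 4 * (538) = 2152

2152


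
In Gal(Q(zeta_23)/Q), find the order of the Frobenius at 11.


The Frobenius at p in Gal(Q(zeta_n)/Q) = (Z/nZ)* is the class of p, so its order is ord_23(11), the smallest k >= 1 with 11^k = 1 mod 23.
n = 23 = 23, phi(23) = 22; the order divides phi(n).
Divisors of 22: 1, 2, 11, 22
Repeated squaring mod 23: 11^1 = 11, 11^2 = 6, 11^4 = 13, 11^8 = 8, 11^16 = 18
Test divisors in increasing order:
  k=1: 11^1 = 11 mod 23
  k=2: 11^2 = 6 mod 23
  k=11: 11^11 = 8 * 6 * 11 = 22 mod 23
  k=22: 11^22 = 18 * 13 * 6 = 1 mod 23  <- first divisor giving 1
Order = 22

22


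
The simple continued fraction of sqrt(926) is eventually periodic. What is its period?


Run the CF algorithm for sqrt(926).
a_0 = floor(sqrt(926)) = 30; set m_0=0, q_0=1.
Recurrence: m' = q*a - m,  q' = (d - m'^2)/q,  a' = floor((a_0 + m')/q').
  step 1: m=30, q=26, a=2
  step 2: m=22, q=17, a=3
  step 3: m=29, q=5, a=11
  step 4: m=26, q=50, a=1
  step 5: m=24, q=7, a=7
  step 6: m=25, q=43, a=1
  step 7: m=18, q=14, a=3
  step 8: m=24, q=25, a=2
  step 9: m=26, q=10, a=5
  step 10: m=24, q=35, a=1
  step 11: m=11, q=23, a=1
  step 12: m=12, q=34, a=1
  step 13: m=22, q=13, a=4
  step 14: m=30, q=2, a=30
  step 15: m=30, q=13, a=4
  step 16: m=22, q=34, a=1
  step 17: m=12, q=23, a=1
  step 18: m=11, q=35, a=1
  step 19: m=24, q=10, a=5
  step 20: m=26, q=25, a=2
  step 21: m=24, q=14, a=3
  step 22: m=18, q=43, a=1
  step 23: m=25, q=7, a=7
  step 24: m=24, q=50, a=1
  step 25: m=26, q=5, a=11
  step 26: m=29, q=17, a=3
  step 27: m=22, q=26, a=2
  step 28: m=30, q=1, a=60
a_28 = 2*a_0 = 60, so the period closes here.
sqrt(926) = [30; 2, 3, 11, 1, 7, 1, 3, 2, 5, 1, 1, 1, 4, 30, 4, 1, 1, 1, 5, 2, 3, 1, 7, 1, 11, 3, 2, 60]
Period length = 28

28


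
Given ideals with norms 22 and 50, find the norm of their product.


N(IJ) = N(I) * N(J)
= 22 * 50
= 1100

1100


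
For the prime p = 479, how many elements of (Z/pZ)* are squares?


For prime p, the number of non-zero quadratic residues is (p-1)/2.
= (479-1)/2
= 239

239


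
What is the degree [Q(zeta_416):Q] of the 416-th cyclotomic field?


The degree equals Euler's totient phi(416).
416 = 2^5 * 13
phi(416) = 192

192


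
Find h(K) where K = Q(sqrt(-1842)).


K = Q(sqrt(-1842)). d mod 4 = 2, so D = disc(K) = 4d = -7368
h(K) equals the number of primitive reduced positive-definite forms (a, b, c) = a*x^2 + b*x*y + c*y^2 with b^2 - 4ac = D,
where reduced means |b| <= a <= c, with b >= 0 whenever |b| = a or a = c, and primitive means gcd(a, b, c) = 1.
Reduced forces 3a^2 <= |D| = 7368, so 1 <= a <= 49; b must have the parity of D, and c = (b^2 - D)/(4a) must be an integer >= a.
Enumerate a = 1..49, b in [-a, a]:
  a=1: (1, 0, 1842)  [1]
  a=2: (2, 0, 921)  [1]
  a=3: (3, 0, 614)  [1]
  a=4..5: none
  a=6: (6, 0, 307)  [1]
  a=7..12: none
  a=13: (13, -4, 142), (13, 4, 142)  [2]
  a=14..18: none
  a=19: (19, -2, 97), (19, 2, 97)  [2]
  a=20..25: none
  a=26: (26, -4, 71), (26, 4, 71)  [2]
  a=27..30: none
  a=31: (31, -14, 61), (31, 14, 61)  [2]
  a=32..37: none
  a=38: (38, -36, 57), (38, 36, 57)  [2]
  a=39: (39, -30, 53), (39, 30, 53)  [2]
  a=40..49: none
Total reduced forms: 1 + 1 + 1 + 1 + 2 + 2 + 2 + 2 + 2 + 2 = 16
h = 16

16


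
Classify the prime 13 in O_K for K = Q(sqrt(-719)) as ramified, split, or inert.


K = Q(sqrt(-719)). Since d mod 4 = 1, disc(K) = -719.
Check p | disc: -719 mod 13 = 9.
p does not divide disc. Compute Legendre symbol (d/p):
9^((13-1)/2) mod 13 = 1
(d/p) = 1, so p splits: (p) = P*P' with e=1, f=1, g=2.
Therefore p is split.

split


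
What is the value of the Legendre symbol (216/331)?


p = 331 is prime, so compute (216/331) with the reciprocity algorithm (Jacobi-symbol steps: pull out 2s via (2/n), flip via reciprocity, reduce):
  pull out 2: (2/331) = -1  (since 331 mod 8 = 3)
  pull out 2: (2/331) = -1  (since 331 mod 8 = 3)
  pull out 2: (2/331) = -1  (since 331 mod 8 = 3)
  reciprocity: (27/331) -> -(331/27)
  reduce: (7/27)
  reciprocity: (7/27) -> -(27/7)
  reduce: (6/7)
  pull out 2: (2/7) = +1  (since 7 mod 8 = 7)
  reciprocity: (3/7) -> -(7/3)
  reduce: (1/3)
  (1/3) = 1
Product of signs = 1
(216/331) = 1

1


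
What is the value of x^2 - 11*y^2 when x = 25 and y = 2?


x^2 - d*y^2
= 25^2 - 11*2^2
= 625 - 44
= 581

581


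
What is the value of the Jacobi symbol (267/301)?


Compute (267/301) via quadratic reciprocity:
  reciprocity: (267/301) -> +(301/267)
  reduce: (34/267)
  pull out 2: (2/267) = -1  (since 267 mod 8 = 3)
  reciprocity: (17/267) -> +(267/17)
  reduce: (12/17)
  pull out 2: (2/17) = +1  (since 17 mod 8 = 1)
  pull out 2: (2/17) = +1  (since 17 mod 8 = 1)
  reciprocity: (3/17) -> +(17/3)
  reduce: (2/3)
  pull out 2: (2/3) = -1  (since 3 mod 8 = 3)
  (1/3) = 1
Product of signs = 1

1


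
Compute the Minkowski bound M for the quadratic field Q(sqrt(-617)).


d = -617, d mod 4 = 3, so disc(K) = 4d = -2468; |disc(K)| = 2468
Imaginary quadratic field, so n = 2, s = r2 = 1, r1 = 0
M = (n!/n^n) * (4/pi)^s * sqrt(|disc(K)|) = (2!/2^2) * (4/pi)^1 * sqrt(2468)
= 0.5 * 1.273240 * 49.678969
= 31.6266

31.6266


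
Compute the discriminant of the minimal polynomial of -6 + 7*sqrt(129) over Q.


The element -6 + 7*sqrt(129) has minimal polynomial:
x^2 + 12*x - 6285
Discriminant = (12)^2 - 4*(-6285)
= 144 + 25140
= 25284

25284


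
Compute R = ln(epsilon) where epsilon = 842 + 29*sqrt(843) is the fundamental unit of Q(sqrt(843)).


epsilon = 842 + 29*sqrt(843)
= 1683.9994
R = ln(1683.9994)
= 7.4289

7.4289


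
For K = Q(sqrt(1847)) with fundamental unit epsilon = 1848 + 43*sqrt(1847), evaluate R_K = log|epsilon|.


epsilon = 1848 + 43*sqrt(1847)
= 3695.9997
R = ln(3695.9997)
= 8.2150

8.2150


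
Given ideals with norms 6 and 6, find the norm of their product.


N(IJ) = N(I) * N(J)
= 6 * 6
= 36

36


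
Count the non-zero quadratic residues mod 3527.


For prime p, the number of non-zero quadratic residues is (p-1)/2.
= (3527-1)/2
= 1763

1763


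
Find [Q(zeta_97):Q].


The degree equals Euler's totient phi(97).
97 = 97
phi(97) = 96

96


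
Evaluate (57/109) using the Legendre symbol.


p = 109 is prime, so compute (57/109) with the reciprocity algorithm (Jacobi-symbol steps: pull out 2s via (2/n), flip via reciprocity, reduce):
  reciprocity: (57/109) -> +(109/57)
  reduce: (52/57)
  pull out 2: (2/57) = +1  (since 57 mod 8 = 1)
  pull out 2: (2/57) = +1  (since 57 mod 8 = 1)
  reciprocity: (13/57) -> +(57/13)
  reduce: (5/13)
  reciprocity: (5/13) -> +(13/5)
  reduce: (3/5)
  reciprocity: (3/5) -> +(5/3)
  reduce: (2/3)
  pull out 2: (2/3) = -1  (since 3 mod 8 = 3)
  (1/3) = 1
Product of signs = -1
(57/109) = -1

-1


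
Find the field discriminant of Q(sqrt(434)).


For K = Q(sqrt(d)) with d squarefree: disc(K) = d if d = 1 mod 4, and disc(K) = 4d if d = 2 or 3 mod 4.
Here d = 434, and d mod 4 = 2.
d = 2 mod 4, not 1 (O_K = Z[sqrt(d)]), so disc(K) = 4d = 4 * (434) = 1736

1736


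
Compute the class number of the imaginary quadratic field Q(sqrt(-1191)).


K = Q(sqrt(-1191)). d mod 4 = 1, so D = disc(K) = d = -1191
h(K) equals the number of primitive reduced positive-definite forms (a, b, c) = a*x^2 + b*x*y + c*y^2 with b^2 - 4ac = D,
where reduced means |b| <= a <= c, with b >= 0 whenever |b| = a or a = c, and primitive means gcd(a, b, c) = 1.
Reduced forces 3a^2 <= |D| = 1191, so 1 <= a <= 19; b must have the parity of D, and c = (b^2 - D)/(4a) must be an integer >= a.
Enumerate a = 1..19, b in [-a, a]:
  a=1: (1, 1, 298)  [1]
  a=2: (2, -1, 149), (2, 1, 149)  [2]
  a=3: (3, 3, 100)  [1]
  a=4: (4, -3, 75), (4, 3, 75)  [2]
  a=5: (5, -3, 60), (5, 3, 60)  [2]
  a=6: (6, -3, 50), (6, 3, 50)  [2]
  a=7: none
  a=8: (8, -5, 38), (8, 5, 38)  [2]
  a=9: none
  a=10: (10, -7, 31), (10, -3, 30), (10, 3, 30), (10, 7, 31)  [4]
  a=11: none
  a=12: (12, -3, 25), (12, 3, 25)  [2]
  a=13..14: none
  a=15: (15, -3, 20), (15, 3, 20)  [2]
  a=16: (16, -5, 19), (16, 5, 19)  [2]
  a=17: (17, -13, 20), (17, 13, 20)  [2]
  a=18..19: none
Total reduced forms: 1 + 2 + 1 + 2 + 2 + 2 + 2 + 4 + 2 + 2 + 2 + 2 = 24
h = 24

24


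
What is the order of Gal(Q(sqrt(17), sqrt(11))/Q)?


The 2 square roots of distinct primes are multiplicatively independent over Q,
so [K:Q] = 2^2 and Gal(K/Q) is isomorphic to (Z/2Z)^2.
|Gal| = 2^2 = 4

4


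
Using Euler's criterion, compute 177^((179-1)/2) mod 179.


p = 179 is prime and the exponent is (p-1)/2 = 89, so by Euler's criterion 177^89 = (177/179) = +1 or -1 mod 179.
Compute by square-and-multiply:
  89 = 64 + 16 + 8 + 1 (binary 1011001)
  Repeated squaring mod 179: 177^1 = 177, 177^2 = 4, 177^4 = 16, 177^8 = 77, 177^16 = 22, 177^32 = 126, 177^64 = 124
  177^89 = 177^64 * 177^16 * 177^8 * 177^1 = 124 * 22 * 77 * 177 mod 179
    124 * 22 = 2728 = 43 mod 179
    43 * 77 = 3311 = 89 mod 179
    89 * 177 = 15753 = 1 mod 179
  177^89 = 1 mod 179
Result 1: 177 is a quadratic residue mod 179.
177^89 mod 179 = 1

1


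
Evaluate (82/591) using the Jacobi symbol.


Compute (82/591) via quadratic reciprocity:
  pull out 2: (2/591) = +1  (since 591 mod 8 = 7)
  reciprocity: (41/591) -> +(591/41)
  reduce: (17/41)
  reciprocity: (17/41) -> +(41/17)
  reduce: (7/17)
  reciprocity: (7/17) -> +(17/7)
  reduce: (3/7)
  reciprocity: (3/7) -> -(7/3)
  reduce: (1/3)
  (1/3) = 1
Product of signs = -1

-1


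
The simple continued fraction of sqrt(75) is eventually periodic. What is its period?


Run the CF algorithm for sqrt(75).
a_0 = floor(sqrt(75)) = 8; set m_0=0, q_0=1.
Recurrence: m' = q*a - m,  q' = (d - m'^2)/q,  a' = floor((a_0 + m')/q').
  step 1: m=8, q=11, a=1
  step 2: m=3, q=6, a=1
  step 3: m=3, q=11, a=1
  step 4: m=8, q=1, a=16
a_4 = 2*a_0 = 16, so the period closes here.
sqrt(75) = [8; 1, 1, 1, 16]
Period length = 4

4


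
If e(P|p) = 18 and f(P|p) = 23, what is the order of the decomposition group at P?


|D_P| = e * f
= 18 * 23
= 414

414


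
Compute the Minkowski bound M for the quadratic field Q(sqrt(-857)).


d = -857, d mod 4 = 3, so disc(K) = 4d = -3428; |disc(K)| = 3428
Imaginary quadratic field, so n = 2, s = r2 = 1, r1 = 0
M = (n!/n^n) * (4/pi)^s * sqrt(|disc(K)|) = (2!/2^2) * (4/pi)^1 * sqrt(3428)
= 0.5 * 1.273240 * 58.549125
= 37.2735

37.2735


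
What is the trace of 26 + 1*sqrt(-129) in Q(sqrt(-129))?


Tr(a + b*sqrt(d)) = (a + b*sqrt(d)) + (a - b*sqrt(d)) = 2a
= 2 * (26)
= 52

52


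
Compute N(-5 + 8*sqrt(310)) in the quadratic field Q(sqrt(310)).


N(a + b*sqrt(d)) = a^2 - d*b^2
= (-5)^2 - (310)*(8)^2
= 25 - 19840
= -19815

-19815


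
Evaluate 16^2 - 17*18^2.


x^2 - d*y^2
= 16^2 - 17*18^2
= 256 - 5508
= -5252

-5252


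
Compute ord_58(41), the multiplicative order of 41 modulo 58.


We want ord_58(41), the smallest k >= 1 with 41^k = 1 mod 58.
n = 58 = 2 * 29, phi(58) = 28; the order divides phi(n).
Divisors of 28: 1, 2, 4, 7, 14, 28
Repeated squaring mod 58: 41^1 = 41, 41^2 = 57, 41^4 = 1, 41^8 = 1, 41^16 = 1
Test divisors in increasing order:
  k=1: 41^1 = 41 mod 58
  k=2: 41^2 = 57 mod 58
  k=4: 41^4 = 1 mod 58  <- first divisor giving 1
Order = 4

4


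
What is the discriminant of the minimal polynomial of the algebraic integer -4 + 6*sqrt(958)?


The element -4 + 6*sqrt(958) has minimal polynomial:
x^2 + 8*x - 34472
Discriminant = (8)^2 - 4*(-34472)
= 64 + 137888
= 137952

137952


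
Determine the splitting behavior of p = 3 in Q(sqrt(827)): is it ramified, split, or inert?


K = Q(sqrt(827)). Since d mod 4 = 3, disc(K) = 3308.
Check p | disc: 3308 mod 3 = 2.
p does not divide disc. Compute Legendre symbol (d/p):
2^((3-1)/2) mod 3 = -1
(d/p) = -1, so p is inert: (p) stays prime with e=1, f=2, g=1.
Therefore p is inert.

inert


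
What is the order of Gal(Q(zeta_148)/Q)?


|Gal(Q(zeta_148)/Q)| = phi(148)
= 72

72


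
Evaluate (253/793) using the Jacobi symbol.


Compute (253/793) via quadratic reciprocity:
  reciprocity: (253/793) -> +(793/253)
  reduce: (34/253)
  pull out 2: (2/253) = -1  (since 253 mod 8 = 5)
  reciprocity: (17/253) -> +(253/17)
  reduce: (15/17)
  reciprocity: (15/17) -> +(17/15)
  reduce: (2/15)
  pull out 2: (2/15) = +1  (since 15 mod 8 = 7)
  (1/15) = 1
Product of signs = -1

-1


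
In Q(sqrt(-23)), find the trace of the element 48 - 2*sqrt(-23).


Tr(a + b*sqrt(d)) = (a + b*sqrt(d)) + (a - b*sqrt(d)) = 2a
= 2 * (48)
= 96

96


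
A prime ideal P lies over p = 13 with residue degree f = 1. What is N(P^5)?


N(P^a) = p^(a*f)
= 13^(5*1)
= 13^5
= 371293

371293


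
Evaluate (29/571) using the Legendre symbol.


p = 571 is prime, so compute (29/571) with the reciprocity algorithm (Jacobi-symbol steps: pull out 2s via (2/n), flip via reciprocity, reduce):
  reciprocity: (29/571) -> +(571/29)
  reduce: (20/29)
  pull out 2: (2/29) = -1  (since 29 mod 8 = 5)
  pull out 2: (2/29) = -1  (since 29 mod 8 = 5)
  reciprocity: (5/29) -> +(29/5)
  reduce: (4/5)
  pull out 2: (2/5) = -1  (since 5 mod 8 = 5)
  pull out 2: (2/5) = -1  (since 5 mod 8 = 5)
  (1/5) = 1
Product of signs = 1
(29/571) = 1

1


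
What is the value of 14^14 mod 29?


p = 29 is prime and the exponent is (p-1)/2 = 14, so by Euler's criterion 14^14 = (14/29) = +1 or -1 mod 29.
Compute by square-and-multiply:
  14 = 8 + 4 + 2 (binary 1110)
  Repeated squaring mod 29: 14^1 = 14, 14^2 = 22, 14^4 = 20, 14^8 = 23
  14^14 = 14^8 * 14^4 * 14^2 = 23 * 20 * 22 mod 29
    23 * 20 = 460 = 25 mod 29
    25 * 22 = 550 = 28 mod 29
  14^14 = 28 mod 29
Result 28 = p - 1 = -1 mod 29: 14 is a quadratic non-residue mod 29. As a residue in [0, p-1] the value is 28.
14^14 mod 29 = 28

28


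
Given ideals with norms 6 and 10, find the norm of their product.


N(IJ) = N(I) * N(J)
= 6 * 10
= 60

60


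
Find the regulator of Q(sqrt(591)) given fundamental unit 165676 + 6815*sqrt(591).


epsilon = 165676 + 6815*sqrt(591)
= 331352.0000
R = ln(331352.0000)
= 12.7109

12.7109


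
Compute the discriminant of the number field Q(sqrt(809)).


For K = Q(sqrt(d)) with d squarefree: disc(K) = d if d = 1 mod 4, and disc(K) = 4d if d = 2 or 3 mod 4.
Here d = 809, and d mod 4 = 1.
d = 1 mod 4 (O_K = Z[(1+sqrt(d))/2]), so disc(K) = d = 809

809


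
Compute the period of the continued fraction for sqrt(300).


Run the CF algorithm for sqrt(300).
a_0 = floor(sqrt(300)) = 17; set m_0=0, q_0=1.
Recurrence: m' = q*a - m,  q' = (d - m'^2)/q,  a' = floor((a_0 + m')/q').
  step 1: m=17, q=11, a=3
  step 2: m=16, q=4, a=8
  step 3: m=16, q=11, a=3
  step 4: m=17, q=1, a=34
a_4 = 2*a_0 = 34, so the period closes here.
sqrt(300) = [17; 3, 8, 3, 34]
Period length = 4

4


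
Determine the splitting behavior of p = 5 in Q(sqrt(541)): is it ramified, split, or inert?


K = Q(sqrt(541)). Since d mod 4 = 1, disc(K) = 541.
Check p | disc: 541 mod 5 = 1.
p does not divide disc. Compute Legendre symbol (d/p):
1^((5-1)/2) mod 5 = 1
(d/p) = 1, so p splits: (p) = P*P' with e=1, f=1, g=2.
Therefore p is split.

split


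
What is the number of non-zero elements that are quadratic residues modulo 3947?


For prime p, the number of non-zero quadratic residues is (p-1)/2.
= (3947-1)/2
= 1973

1973


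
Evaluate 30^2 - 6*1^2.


x^2 - d*y^2
= 30^2 - 6*1^2
= 900 - 6
= 894

894


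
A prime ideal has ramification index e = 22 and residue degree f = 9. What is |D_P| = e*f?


|D_P| = e * f
= 22 * 9
= 198

198


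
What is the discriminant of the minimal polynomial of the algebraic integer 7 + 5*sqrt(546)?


The element 7 + 5*sqrt(546) has minimal polynomial:
x^2 - 14*x - 13601
Discriminant = (-14)^2 - 4*(-13601)
= 196 + 54404
= 54600

54600


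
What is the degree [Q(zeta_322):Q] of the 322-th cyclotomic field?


The degree equals Euler's totient phi(322).
322 = 2 * 7 * 23
phi(322) = 132

132


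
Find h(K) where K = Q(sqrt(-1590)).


K = Q(sqrt(-1590)). d mod 4 = 2, so D = disc(K) = 4d = -6360
h(K) equals the number of primitive reduced positive-definite forms (a, b, c) = a*x^2 + b*x*y + c*y^2 with b^2 - 4ac = D,
where reduced means |b| <= a <= c, with b >= 0 whenever |b| = a or a = c, and primitive means gcd(a, b, c) = 1.
Reduced forces 3a^2 <= |D| = 6360, so 1 <= a <= 46; b must have the parity of D, and c = (b^2 - D)/(4a) must be an integer >= a.
Enumerate a = 1..46, b in [-a, a]:
  a=1: (1, 0, 1590)  [1]
  a=2: (2, 0, 795)  [1]
  a=3: (3, 0, 530)  [1]
  a=4: none
  a=5: (5, 0, 318)  [1]
  a=6: (6, 0, 265)  [1]
  a=7..9: none
  a=10: (10, 0, 159)  [1]
  a=11: (11, -8, 146), (11, 8, 146)  [2]
  a=12: none
  a=13: (13, -6, 123), (13, 6, 123)  [2]
  a=14: none
  a=15: (15, 0, 106)  [1]
  a=16: none
  a=17: (17, -10, 95), (17, 10, 95)  [2]
  a=18: none
  a=19: (19, -10, 85), (19, 10, 85)  [2]
  a=20..21: none
  a=22: (22, -8, 73), (22, 8, 73)  [2]
  a=23..25: none
  a=26: (26, -20, 65), (26, 20, 65)  [2]
  a=27..28: none
  a=29: (29, -22, 59), (29, 22, 59)  [2]
  a=30: (30, 0, 53)  [1]
  a=31..32: none
  a=33: (33, -30, 55), (33, 30, 55)  [2]
  a=34: (34, -24, 51), (34, 24, 51)  [2]
  a=35..36: none
  a=37: (37, -2, 43), (37, 2, 43)  [2]
  a=38: (38, -28, 47), (38, 28, 47)  [2]
  a=39: (39, -6, 41), (39, 6, 41)  [2]
  a=40..46: none
Total reduced forms: 1 + 1 + 1 + 1 + 1 + 1 + 2 + 2 + 1 + 2 + 2 + 2 + 2 + 2 + 1 + 2 + 2 + 2 + 2 + 2 = 32
h = 32

32


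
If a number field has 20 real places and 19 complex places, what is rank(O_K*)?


By Dirichlet's unit theorem:
rank = r1 + r2 - 1
= 20 + 19 - 1
= 38

38


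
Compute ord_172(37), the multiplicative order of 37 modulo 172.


We want ord_172(37), the smallest k >= 1 with 37^k = 1 mod 172.
n = 172 = 2^2 * 43, phi(172) = 84; the order divides phi(n).
Divisors of 84: 1, 2, 3, 4, 6, 7, 12, 14, 21, 28, 42, 84
Repeated squaring mod 172: 37^1 = 37, 37^2 = 165, 37^4 = 49, 37^8 = 165, 37^16 = 49, 37^32 = 165, 37^64 = 49
Test divisors in increasing order:
  k=1: 37^1 = 37 mod 172
  k=2: 37^2 = 165 mod 172
  k=3: 37^3 = 165 * 37 = 85 mod 172
  k=4: 37^4 = 49 mod 172
  k=6: 37^6 = 49 * 165 = 1 mod 172  <- first divisor giving 1
Order = 6

6


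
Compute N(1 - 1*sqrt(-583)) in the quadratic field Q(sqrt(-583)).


N(a + b*sqrt(d)) = a^2 - d*b^2
= (1)^2 - (-583)*(-1)^2
= 1 + 583
= 584

584


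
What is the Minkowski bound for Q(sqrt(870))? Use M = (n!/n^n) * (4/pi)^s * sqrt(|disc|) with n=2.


d = 870, d mod 4 = 2, so disc(K) = 4d = 3480; |disc(K)| = 3480
Real quadratic field, so n = 2, s = r2 = 0, r1 = 2
M = (n!/n^n) * (4/pi)^s * sqrt(|disc(K)|) = (2!/2^2) * (4/pi)^0 * sqrt(3480)
= 0.5 * 1.000000 * 58.991525
= 29.4958

29.4958


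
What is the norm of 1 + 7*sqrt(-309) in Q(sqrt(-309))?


N(a + b*sqrt(d)) = a^2 - d*b^2
= (1)^2 - (-309)*(7)^2
= 1 + 15141
= 15142

15142


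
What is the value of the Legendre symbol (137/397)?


p = 397 is prime, so compute (137/397) with the reciprocity algorithm (Jacobi-symbol steps: pull out 2s via (2/n), flip via reciprocity, reduce):
  reciprocity: (137/397) -> +(397/137)
  reduce: (123/137)
  reciprocity: (123/137) -> +(137/123)
  reduce: (14/123)
  pull out 2: (2/123) = -1  (since 123 mod 8 = 3)
  reciprocity: (7/123) -> -(123/7)
  reduce: (4/7)
  pull out 2: (2/7) = +1  (since 7 mod 8 = 7)
  pull out 2: (2/7) = +1  (since 7 mod 8 = 7)
  (1/7) = 1
Product of signs = 1
(137/397) = 1

1


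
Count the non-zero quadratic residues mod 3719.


For prime p, the number of non-zero quadratic residues is (p-1)/2.
= (3719-1)/2
= 1859

1859


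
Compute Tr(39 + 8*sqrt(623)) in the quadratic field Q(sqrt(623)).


Tr(a + b*sqrt(d)) = (a + b*sqrt(d)) + (a - b*sqrt(d)) = 2a
= 2 * (39)
= 78

78


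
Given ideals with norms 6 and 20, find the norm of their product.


N(IJ) = N(I) * N(J)
= 6 * 20
= 120

120


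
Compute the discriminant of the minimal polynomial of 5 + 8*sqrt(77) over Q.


The element 5 + 8*sqrt(77) has minimal polynomial:
x^2 - 10*x - 4903
Discriminant = (-10)^2 - 4*(-4903)
= 100 + 19612
= 19712

19712


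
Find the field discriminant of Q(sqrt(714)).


For K = Q(sqrt(d)) with d squarefree: disc(K) = d if d = 1 mod 4, and disc(K) = 4d if d = 2 or 3 mod 4.
Here d = 714, and d mod 4 = 2.
d = 2 mod 4, not 1 (O_K = Z[sqrt(d)]), so disc(K) = 4d = 4 * (714) = 2856

2856


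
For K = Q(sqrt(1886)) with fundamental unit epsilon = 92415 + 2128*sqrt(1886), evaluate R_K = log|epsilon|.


epsilon = 92415 + 2128*sqrt(1886)
= 184830.0000
R = ln(184830.0000)
= 12.1272

12.1272


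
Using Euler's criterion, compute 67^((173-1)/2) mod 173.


p = 173 is prime and the exponent is (p-1)/2 = 86, so by Euler's criterion 67^86 = (67/173) = +1 or -1 mod 173.
Compute by square-and-multiply:
  86 = 64 + 16 + 4 + 2 (binary 1010110)
  Repeated squaring mod 173: 67^1 = 67, 67^2 = 164, 67^4 = 81, 67^8 = 160, 67^16 = 169, 67^32 = 16, 67^64 = 83
  67^86 = 67^64 * 67^16 * 67^4 * 67^2 = 83 * 169 * 81 * 164 mod 173
    83 * 169 = 14027 = 14 mod 173
    14 * 81 = 1134 = 96 mod 173
    96 * 164 = 15744 = 1 mod 173
  67^86 = 1 mod 173
Result 1: 67 is a quadratic residue mod 173.
67^86 mod 173 = 1

1


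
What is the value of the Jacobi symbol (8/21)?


Compute (8/21) via quadratic reciprocity:
  pull out 2: (2/21) = -1  (since 21 mod 8 = 5)
  pull out 2: (2/21) = -1  (since 21 mod 8 = 5)
  pull out 2: (2/21) = -1  (since 21 mod 8 = 5)
  (1/21) = 1
Product of signs = -1

-1


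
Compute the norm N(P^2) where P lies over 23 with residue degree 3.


N(P^a) = p^(a*f)
= 23^(2*3)
= 23^6
= 148035889

148035889


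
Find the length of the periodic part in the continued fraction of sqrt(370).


Run the CF algorithm for sqrt(370).
a_0 = floor(sqrt(370)) = 19; set m_0=0, q_0=1.
Recurrence: m' = q*a - m,  q' = (d - m'^2)/q,  a' = floor((a_0 + m')/q').
  step 1: m=19, q=9, a=4
  step 2: m=17, q=9, a=4
  step 3: m=19, q=1, a=38
a_3 = 2*a_0 = 38, so the period closes here.
sqrt(370) = [19; 4, 4, 38]
Period length = 3

3


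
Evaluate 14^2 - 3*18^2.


x^2 - d*y^2
= 14^2 - 3*18^2
= 196 - 972
= -776

-776


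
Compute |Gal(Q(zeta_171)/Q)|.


|Gal(Q(zeta_171)/Q)| = phi(171)
= 108

108


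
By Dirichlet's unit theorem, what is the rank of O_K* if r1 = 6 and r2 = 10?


By Dirichlet's unit theorem:
rank = r1 + r2 - 1
= 6 + 10 - 1
= 15

15


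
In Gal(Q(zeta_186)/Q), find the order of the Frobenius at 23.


The Frobenius at p in Gal(Q(zeta_n)/Q) = (Z/nZ)* is the class of p, so its order is ord_186(23), the smallest k >= 1 with 23^k = 1 mod 186.
n = 186 = 2 * 3 * 31, phi(186) = 60; the order divides phi(n).
Divisors of 60: 1, 2, 3, 4, 5, 6, 10, 12, 15, 20, 30, 60
Repeated squaring mod 186: 23^1 = 23, 23^2 = 157, 23^4 = 97, 23^8 = 109, 23^16 = 163, 23^32 = 157
Test divisors in increasing order:
  k=1: 23^1 = 23 mod 186
  k=2: 23^2 = 157 mod 186
  k=3: 23^3 = 157 * 23 = 77 mod 186
  k=4: 23^4 = 97 mod 186
  k=5: 23^5 = 97 * 23 = 185 mod 186
  k=6: 23^6 = 97 * 157 = 163 mod 186
  k=10: 23^10 = 109 * 157 = 1 mod 186  <- first divisor giving 1
Order = 10

10


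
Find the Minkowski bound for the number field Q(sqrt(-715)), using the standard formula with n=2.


d = -715, d mod 4 = 1, so disc(K) = d = -715; |disc(K)| = 715
Imaginary quadratic field, so n = 2, s = r2 = 1, r1 = 0
M = (n!/n^n) * (4/pi)^s * sqrt(|disc(K)|) = (2!/2^2) * (4/pi)^1 * sqrt(715)
= 0.5 * 1.273240 * 26.739484
= 17.0229

17.0229


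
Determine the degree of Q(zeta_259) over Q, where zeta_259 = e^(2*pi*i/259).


The degree equals Euler's totient phi(259).
259 = 7 * 37
phi(259) = 216

216


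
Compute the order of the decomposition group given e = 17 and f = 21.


|D_P| = e * f
= 17 * 21
= 357

357


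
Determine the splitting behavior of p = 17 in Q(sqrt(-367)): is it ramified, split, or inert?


K = Q(sqrt(-367)). Since d mod 4 = 1, disc(K) = -367.
Check p | disc: -367 mod 17 = 7.
p does not divide disc. Compute Legendre symbol (d/p):
7^((17-1)/2) mod 17 = -1
(d/p) = -1, so p is inert: (p) stays prime with e=1, f=2, g=1.
Therefore p is inert.

inert


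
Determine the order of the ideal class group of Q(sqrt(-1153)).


K = Q(sqrt(-1153)). d mod 4 = 3, so D = disc(K) = 4d = -4612
h(K) equals the number of primitive reduced positive-definite forms (a, b, c) = a*x^2 + b*x*y + c*y^2 with b^2 - 4ac = D,
where reduced means |b| <= a <= c, with b >= 0 whenever |b| = a or a = c, and primitive means gcd(a, b, c) = 1.
Reduced forces 3a^2 <= |D| = 4612, so 1 <= a <= 39; b must have the parity of D, and c = (b^2 - D)/(4a) must be an integer >= a.
Enumerate a = 1..39, b in [-a, a]:
  a=1: (1, 0, 1153)  [1]
  a=2: (2, 2, 577)  [1]
  a=3..6: none
  a=7: (7, -6, 166), (7, 6, 166)  [2]
  a=8..12: none
  a=13: (13, -4, 89), (13, 4, 89)  [2]
  a=14: (14, -6, 83), (14, 6, 83)  [2]
  a=15..18: none
  a=19: (19, -10, 62), (19, 10, 62)  [2]
  a=20..25: none
  a=26: (26, -22, 49), (26, 22, 49)  [2]
  a=27..28: none
  a=29: (29, -12, 41), (29, 12, 41)  [2]
  a=30: none
  a=31: (31, -10, 38), (31, 10, 38)  [2]
  a=32..39: none
Total reduced forms: 1 + 1 + 2 + 2 + 2 + 2 + 2 + 2 + 2 = 16
h = 16

16


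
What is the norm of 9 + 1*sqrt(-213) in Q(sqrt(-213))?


N(a + b*sqrt(d)) = a^2 - d*b^2
= (9)^2 - (-213)*(1)^2
= 81 + 213
= 294

294


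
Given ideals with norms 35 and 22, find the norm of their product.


N(IJ) = N(I) * N(J)
= 35 * 22
= 770

770


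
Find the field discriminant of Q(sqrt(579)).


For K = Q(sqrt(d)) with d squarefree: disc(K) = d if d = 1 mod 4, and disc(K) = 4d if d = 2 or 3 mod 4.
Here d = 579, and d mod 4 = 3.
d = 3 mod 4, not 1 (O_K = Z[sqrt(d)]), so disc(K) = 4d = 4 * (579) = 2316

2316


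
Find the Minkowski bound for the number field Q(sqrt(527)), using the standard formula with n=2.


d = 527, d mod 4 = 3, so disc(K) = 4d = 2108; |disc(K)| = 2108
Real quadratic field, so n = 2, s = r2 = 0, r1 = 2
M = (n!/n^n) * (4/pi)^s * sqrt(|disc(K)|) = (2!/2^2) * (4/pi)^0 * sqrt(2108)
= 0.5 * 1.000000 * 45.912961
= 22.9565

22.9565


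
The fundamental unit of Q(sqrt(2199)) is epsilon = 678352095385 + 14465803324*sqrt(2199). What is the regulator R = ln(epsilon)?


epsilon = 678352095385 + 14465803324*sqrt(2199)
= 1.3567e+12
R = ln(1.3567e+12)
= 27.9361

27.9361


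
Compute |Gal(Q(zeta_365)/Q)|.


|Gal(Q(zeta_365)/Q)| = phi(365)
= 288

288


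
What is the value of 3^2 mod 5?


p = 5 is prime and the exponent is (p-1)/2 = 2, so by Euler's criterion 3^2 = (3/5) = +1 or -1 mod 5.
Compute by square-and-multiply:
  2 = 2 (binary 10)
  Repeated squaring mod 5: 3^1 = 3, 3^2 = 4
  3^2 = 4 mod 5
Result 4 = p - 1 = -1 mod 5: 3 is a quadratic non-residue mod 5. As a residue in [0, p-1] the value is 4.
3^2 mod 5 = 4

4


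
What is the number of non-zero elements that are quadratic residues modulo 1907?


For prime p, the number of non-zero quadratic residues is (p-1)/2.
= (1907-1)/2
= 953

953


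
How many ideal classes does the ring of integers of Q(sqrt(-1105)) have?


K = Q(sqrt(-1105)). d mod 4 = 3, so D = disc(K) = 4d = -4420
h(K) equals the number of primitive reduced positive-definite forms (a, b, c) = a*x^2 + b*x*y + c*y^2 with b^2 - 4ac = D,
where reduced means |b| <= a <= c, with b >= 0 whenever |b| = a or a = c, and primitive means gcd(a, b, c) = 1.
Reduced forces 3a^2 <= |D| = 4420, so 1 <= a <= 38; b must have the parity of D, and c = (b^2 - D)/(4a) must be an integer >= a.
Enumerate a = 1..38, b in [-a, a]:
  a=1: (1, 0, 1105)  [1]
  a=2: (2, 2, 553)  [1]
  a=3..4: none
  a=5: (5, 0, 221)  [1]
  a=6: none
  a=7: (7, -2, 158), (7, 2, 158)  [2]
  a=8..9: none
  a=10: (10, 10, 113)  [1]
  a=11..12: none
  a=13: (13, 0, 85)  [1]
  a=14: (14, -2, 79), (14, 2, 79)  [2]
  a=15..16: none
  a=17: (17, 0, 65)  [1]
  a=18: none
  a=19: (19, -8, 59), (19, 8, 59)  [2]
  a=20..25: none
  a=26: (26, 26, 49)  [1]
  a=27..33: none
  a=34: (34, 34, 41)  [1]
  a=35: (35, -30, 38), (35, 30, 38)  [2]
  a=36..38: none
Total reduced forms: 1 + 1 + 1 + 2 + 1 + 1 + 2 + 1 + 2 + 1 + 1 + 2 = 16
h = 16

16


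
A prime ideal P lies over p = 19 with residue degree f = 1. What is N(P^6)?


N(P^a) = p^(a*f)
= 19^(6*1)
= 19^6
= 47045881

47045881


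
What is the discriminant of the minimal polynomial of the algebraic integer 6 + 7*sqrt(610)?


The element 6 + 7*sqrt(610) has minimal polynomial:
x^2 - 12*x - 29854
Discriminant = (-12)^2 - 4*(-29854)
= 144 + 119416
= 119560

119560


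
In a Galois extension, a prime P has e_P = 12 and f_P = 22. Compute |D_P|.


|D_P| = e * f
= 12 * 22
= 264

264


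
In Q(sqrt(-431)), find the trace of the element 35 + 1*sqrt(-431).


Tr(a + b*sqrt(d)) = (a + b*sqrt(d)) + (a - b*sqrt(d)) = 2a
= 2 * (35)
= 70

70


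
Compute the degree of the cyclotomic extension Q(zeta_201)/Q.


The degree equals Euler's totient phi(201).
201 = 3 * 67
phi(201) = 132

132


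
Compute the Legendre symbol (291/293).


p = 293 is prime, so compute (291/293) with the reciprocity algorithm (Jacobi-symbol steps: pull out 2s via (2/n), flip via reciprocity, reduce):
  reciprocity: (291/293) -> +(293/291)
  reduce: (2/291)
  pull out 2: (2/291) = -1  (since 291 mod 8 = 3)
  (1/291) = 1
Product of signs = -1
(291/293) = -1

-1


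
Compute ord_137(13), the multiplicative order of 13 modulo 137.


We want ord_137(13), the smallest k >= 1 with 13^k = 1 mod 137.
n = 137 = 137, phi(137) = 136; the order divides phi(n).
Divisors of 136: 1, 2, 4, 8, 17, 34, 68, 136
Repeated squaring mod 137: 13^1 = 13, 13^2 = 32, 13^4 = 65, 13^8 = 115, 13^16 = 73, 13^32 = 123, 13^64 = 59, 13^128 = 56
Test divisors in increasing order:
  k=1: 13^1 = 13 mod 137
  k=2: 13^2 = 32 mod 137
  k=4: 13^4 = 65 mod 137
  k=8: 13^8 = 115 mod 137
  k=17: 13^17 = 73 * 13 = 127 mod 137
  k=34: 13^34 = 123 * 32 = 100 mod 137
  k=68: 13^68 = 59 * 65 = 136 mod 137
  k=136: 13^136 = 56 * 115 = 1 mod 137  <- first divisor giving 1
Order = 136

136


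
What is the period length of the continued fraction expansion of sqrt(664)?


Run the CF algorithm for sqrt(664).
a_0 = floor(sqrt(664)) = 25; set m_0=0, q_0=1.
Recurrence: m' = q*a - m,  q' = (d - m'^2)/q,  a' = floor((a_0 + m')/q').
  step 1: m=25, q=39, a=1
  step 2: m=14, q=12, a=3
  step 3: m=22, q=15, a=3
  step 4: m=23, q=9, a=5
  step 5: m=22, q=20, a=2
  step 6: m=18, q=17, a=2
  step 7: m=16, q=24, a=1
  step 8: m=8, q=25, a=1
  step 9: m=17, q=15, a=2
  step 10: m=13, q=33, a=1
  step 11: m=20, q=8, a=5
  step 12: m=20, q=33, a=1
  step 13: m=13, q=15, a=2
  step 14: m=17, q=25, a=1
  step 15: m=8, q=24, a=1
  step 16: m=16, q=17, a=2
  step 17: m=18, q=20, a=2
  step 18: m=22, q=9, a=5
  step 19: m=23, q=15, a=3
  step 20: m=22, q=12, a=3
  step 21: m=14, q=39, a=1
  step 22: m=25, q=1, a=50
a_22 = 2*a_0 = 50, so the period closes here.
sqrt(664) = [25; 1, 3, 3, 5, 2, 2, 1, 1, 2, 1, 5, 1, 2, 1, 1, 2, 2, 5, 3, 3, 1, 50]
Period length = 22

22


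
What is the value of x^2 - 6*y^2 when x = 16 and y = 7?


x^2 - d*y^2
= 16^2 - 6*7^2
= 256 - 294
= -38

-38


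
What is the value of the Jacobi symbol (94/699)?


Compute (94/699) via quadratic reciprocity:
  pull out 2: (2/699) = -1  (since 699 mod 8 = 3)
  reciprocity: (47/699) -> -(699/47)
  reduce: (41/47)
  reciprocity: (41/47) -> +(47/41)
  reduce: (6/41)
  pull out 2: (2/41) = +1  (since 41 mod 8 = 1)
  reciprocity: (3/41) -> +(41/3)
  reduce: (2/3)
  pull out 2: (2/3) = -1  (since 3 mod 8 = 3)
  (1/3) = 1
Product of signs = -1

-1


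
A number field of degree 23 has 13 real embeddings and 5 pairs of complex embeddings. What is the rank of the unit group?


By Dirichlet's unit theorem:
rank = r1 + r2 - 1
= 13 + 5 - 1
= 17

17


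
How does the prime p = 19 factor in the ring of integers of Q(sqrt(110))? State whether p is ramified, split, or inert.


K = Q(sqrt(110)). Since d mod 4 = 2, disc(K) = 440.
Check p | disc: 440 mod 19 = 3.
p does not divide disc. Compute Legendre symbol (d/p):
15^((19-1)/2) mod 19 = -1
(d/p) = -1, so p is inert: (p) stays prime with e=1, f=2, g=1.
Therefore p is inert.

inert


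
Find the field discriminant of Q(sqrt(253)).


For K = Q(sqrt(d)) with d squarefree: disc(K) = d if d = 1 mod 4, and disc(K) = 4d if d = 2 or 3 mod 4.
Here d = 253, and d mod 4 = 1.
d = 1 mod 4 (O_K = Z[(1+sqrt(d))/2]), so disc(K) = d = 253

253


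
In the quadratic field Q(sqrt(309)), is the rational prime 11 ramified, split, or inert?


K = Q(sqrt(309)). Since d mod 4 = 1, disc(K) = 309.
Check p | disc: 309 mod 11 = 1.
p does not divide disc. Compute Legendre symbol (d/p):
1^((11-1)/2) mod 11 = 1
(d/p) = 1, so p splits: (p) = P*P' with e=1, f=1, g=2.
Therefore p is split.

split


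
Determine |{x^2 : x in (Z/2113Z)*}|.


For prime p, the number of non-zero quadratic residues is (p-1)/2.
= (2113-1)/2
= 1056

1056


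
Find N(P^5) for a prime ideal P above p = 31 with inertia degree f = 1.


N(P^a) = p^(a*f)
= 31^(5*1)
= 31^5
= 28629151

28629151


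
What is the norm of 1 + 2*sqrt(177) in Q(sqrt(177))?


N(a + b*sqrt(d)) = a^2 - d*b^2
= (1)^2 - (177)*(2)^2
= 1 - 708
= -707

-707


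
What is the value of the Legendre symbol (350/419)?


p = 419 is prime, so compute (350/419) with the reciprocity algorithm (Jacobi-symbol steps: pull out 2s via (2/n), flip via reciprocity, reduce):
  pull out 2: (2/419) = -1  (since 419 mod 8 = 3)
  reciprocity: (175/419) -> -(419/175)
  reduce: (69/175)
  reciprocity: (69/175) -> +(175/69)
  reduce: (37/69)
  reciprocity: (37/69) -> +(69/37)
  reduce: (32/37)
  pull out 2: (2/37) = -1  (since 37 mod 8 = 5)
  pull out 2: (2/37) = -1  (since 37 mod 8 = 5)
  pull out 2: (2/37) = -1  (since 37 mod 8 = 5)
  pull out 2: (2/37) = -1  (since 37 mod 8 = 5)
  pull out 2: (2/37) = -1  (since 37 mod 8 = 5)
  (1/37) = 1
Product of signs = -1
(350/419) = -1

-1


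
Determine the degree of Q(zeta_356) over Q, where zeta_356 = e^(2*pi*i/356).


The degree equals Euler's totient phi(356).
356 = 2^2 * 89
phi(356) = 176

176


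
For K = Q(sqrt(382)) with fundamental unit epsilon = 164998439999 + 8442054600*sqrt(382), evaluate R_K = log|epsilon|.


epsilon = 164998439999 + 8442054600*sqrt(382)
= 3.3000e+11
R = ln(3.3000e+11)
= 26.5223

26.5223


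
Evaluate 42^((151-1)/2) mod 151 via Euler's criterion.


p = 151 is prime and the exponent is (p-1)/2 = 75, so by Euler's criterion 42^75 = (42/151) = +1 or -1 mod 151.
Compute by square-and-multiply:
  75 = 64 + 8 + 2 + 1 (binary 1001011)
  Repeated squaring mod 151: 42^1 = 42, 42^2 = 103, 42^4 = 39, 42^8 = 11, 42^16 = 121, 42^32 = 145, 42^64 = 36
  42^75 = 42^64 * 42^8 * 42^2 * 42^1 = 36 * 11 * 103 * 42 mod 151
    36 * 11 = 396 = 94 mod 151
    94 * 103 = 9682 = 18 mod 151
    18 * 42 = 756 = 1 mod 151
  42^75 = 1 mod 151
Result 1: 42 is a quadratic residue mod 151.
42^75 mod 151 = 1

1


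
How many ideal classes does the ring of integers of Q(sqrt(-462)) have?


K = Q(sqrt(-462)). d mod 4 = 2, so D = disc(K) = 4d = -1848
h(K) equals the number of primitive reduced positive-definite forms (a, b, c) = a*x^2 + b*x*y + c*y^2 with b^2 - 4ac = D,
where reduced means |b| <= a <= c, with b >= 0 whenever |b| = a or a = c, and primitive means gcd(a, b, c) = 1.
Reduced forces 3a^2 <= |D| = 1848, so 1 <= a <= 24; b must have the parity of D, and c = (b^2 - D)/(4a) must be an integer >= a.
Enumerate a = 1..24, b in [-a, a]:
  a=1: (1, 0, 462)  [1]
  a=2: (2, 0, 231)  [1]
  a=3: (3, 0, 154)  [1]
  a=4..5: none
  a=6: (6, 0, 77)  [1]
  a=7: (7, 0, 66)  [1]
  a=8..10: none
  a=11: (11, 0, 42)  [1]
  a=12..13: none
  a=14: (14, 0, 33)  [1]
  a=15..20: none
  a=21: (21, 0, 22)  [1]
  a=22..24: none
Total reduced forms: 1 + 1 + 1 + 1 + 1 + 1 + 1 + 1 = 8
h = 8

8
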